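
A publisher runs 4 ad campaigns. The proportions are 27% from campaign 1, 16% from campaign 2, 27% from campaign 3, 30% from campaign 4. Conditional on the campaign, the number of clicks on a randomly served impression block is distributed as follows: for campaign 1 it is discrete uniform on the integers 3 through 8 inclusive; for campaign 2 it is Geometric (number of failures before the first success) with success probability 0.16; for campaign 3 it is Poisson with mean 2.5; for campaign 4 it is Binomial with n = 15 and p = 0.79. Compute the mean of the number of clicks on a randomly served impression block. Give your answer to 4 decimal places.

Component means — 1: 5.5; 2: 5.25; 3: 2.5; 4: 11.85.
E[X] = 0.27·5.5 + 0.16·5.25 + 0.27·2.5 + 0.3·11.85 = 6.555.

6.5550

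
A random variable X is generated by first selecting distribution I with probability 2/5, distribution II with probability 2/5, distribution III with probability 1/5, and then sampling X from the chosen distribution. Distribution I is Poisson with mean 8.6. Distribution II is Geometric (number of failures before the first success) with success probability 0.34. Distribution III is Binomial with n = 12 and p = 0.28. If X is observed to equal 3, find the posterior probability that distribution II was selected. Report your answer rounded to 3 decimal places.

Likelihoods P(X=3 | ·): I: 0.0195169; II: 0.0977486; III: 0.251125.
Posterior ∝ prior × likelihood. Numerator for II: 0.4·0.0977486 = 0.0390995.
Normalizing constant: 0.4·0.0195169 + 0.4·0.0977486 + 0.2·0.251125 = 0.0971311.
P(II | observation) = 0.0390995 / 0.0971311 = 0.402543.

0.403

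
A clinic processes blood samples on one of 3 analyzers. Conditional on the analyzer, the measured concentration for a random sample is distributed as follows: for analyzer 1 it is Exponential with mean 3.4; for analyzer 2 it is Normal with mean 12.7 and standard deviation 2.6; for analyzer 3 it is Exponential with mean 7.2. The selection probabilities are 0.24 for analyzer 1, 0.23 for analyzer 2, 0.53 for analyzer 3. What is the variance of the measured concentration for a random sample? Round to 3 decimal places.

Per component, 1: μ=3.4, E[X²]=23.12; 2: μ=12.7, E[X²]=168.05; 3: μ=7.2, E[X²]=103.68.
E[X] = 0.24·3.4 + 0.23·12.7 + 0.53·7.2 = 7.553.
E[X²] = 0.24·23.12 + 0.23·168.05 + 0.53·103.68 = 99.1507.
Var(X) = E[X²] − (E[X])² = 99.1507 − 57.0478 = 42.1029.

42.103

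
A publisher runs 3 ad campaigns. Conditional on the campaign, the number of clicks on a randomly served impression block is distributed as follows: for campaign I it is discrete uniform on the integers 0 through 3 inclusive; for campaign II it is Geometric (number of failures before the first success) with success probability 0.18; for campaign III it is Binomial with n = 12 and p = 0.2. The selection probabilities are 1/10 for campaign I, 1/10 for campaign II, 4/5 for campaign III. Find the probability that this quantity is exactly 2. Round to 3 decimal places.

Conditional on each campaign, P(X = 2): I: 0.25; II: 0.121032; III: 0.283468.
By total probability, P(X = 2) = 0.1·0.25 + 0.1·0.121032 + 0.8·0.283468 = 0.263877.

0.264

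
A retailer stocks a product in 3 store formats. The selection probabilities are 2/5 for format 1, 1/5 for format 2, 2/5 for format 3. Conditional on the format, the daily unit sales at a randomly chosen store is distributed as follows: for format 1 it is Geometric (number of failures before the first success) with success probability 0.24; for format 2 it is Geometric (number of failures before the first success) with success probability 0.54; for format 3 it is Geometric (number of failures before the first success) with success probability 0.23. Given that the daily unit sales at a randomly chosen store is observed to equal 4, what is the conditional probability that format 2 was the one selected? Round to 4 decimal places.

0.0699

Likelihoods P(X=4 | ·): 1: 0.0800692; 2: 0.0241783; 3: 0.080852.
Posterior ∝ prior × likelihood. Numerator for 2: 0.2·0.0241783 = 0.00483565.
Normalizing constant: 0.4·0.0800692 + 0.2·0.0241783 + 0.4·0.080852 = 0.0692041.
P(2 | observation) = 0.00483565 / 0.0692041 = 0.0698752.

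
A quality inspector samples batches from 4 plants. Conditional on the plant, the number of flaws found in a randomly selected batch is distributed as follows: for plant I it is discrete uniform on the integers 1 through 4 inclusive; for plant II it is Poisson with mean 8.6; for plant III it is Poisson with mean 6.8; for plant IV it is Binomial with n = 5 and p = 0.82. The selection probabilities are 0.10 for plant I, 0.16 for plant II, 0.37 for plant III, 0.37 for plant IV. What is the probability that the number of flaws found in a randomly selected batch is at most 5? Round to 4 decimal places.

0.6137

Conditional on each plant, P(X ≤ 5): I: 1; II: 0.142228; III: 0.326977; IV: 1.
By total probability, P(X ≤ 5) = 0.1·1 + 0.16·0.142228 + 0.37·0.326977 + 0.37·1 = 0.613738.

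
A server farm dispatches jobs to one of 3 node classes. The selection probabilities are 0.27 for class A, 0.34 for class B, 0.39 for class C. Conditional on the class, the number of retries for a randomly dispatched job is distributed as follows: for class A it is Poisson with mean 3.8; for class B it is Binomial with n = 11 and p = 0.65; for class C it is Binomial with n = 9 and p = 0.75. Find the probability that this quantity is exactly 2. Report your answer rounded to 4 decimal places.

Conditional on each class, P(X = 2): A: 0.161517; B: 0.00183148; C: 0.00123596.
By total probability, P(X = 2) = 0.27·0.161517 + 0.34·0.00183148 + 0.39·0.00123596 = 0.0447143.

0.0447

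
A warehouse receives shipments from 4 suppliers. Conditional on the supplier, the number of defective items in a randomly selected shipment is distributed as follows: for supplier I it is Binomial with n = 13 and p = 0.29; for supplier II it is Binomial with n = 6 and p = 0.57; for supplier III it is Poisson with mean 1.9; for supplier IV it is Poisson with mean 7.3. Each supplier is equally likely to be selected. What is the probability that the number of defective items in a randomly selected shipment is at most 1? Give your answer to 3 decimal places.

0.142

Conditional on each supplier, P(X ≤ 1): I: 0.0735154; II: 0.0565983; III: 0.433749; IV: 0.00560697.
By total probability, P(X ≤ 1) = 0.25·0.0735154 + 0.25·0.0565983 + 0.25·0.433749 + 0.25·0.00560697 = 0.142367.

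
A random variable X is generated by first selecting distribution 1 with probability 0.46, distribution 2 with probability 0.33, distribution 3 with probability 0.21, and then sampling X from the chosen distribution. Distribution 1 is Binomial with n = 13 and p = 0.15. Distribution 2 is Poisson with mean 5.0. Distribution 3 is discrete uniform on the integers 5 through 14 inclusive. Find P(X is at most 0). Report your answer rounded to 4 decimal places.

Conditional on each component, P(X ≤ 0): 1: 0.120905; 2: 0.00673795; 3: 0.
By total probability, P(X ≤ 0) = 0.46·0.120905 + 0.33·0.00673795 + 0.21·0 = 0.05784.

0.0578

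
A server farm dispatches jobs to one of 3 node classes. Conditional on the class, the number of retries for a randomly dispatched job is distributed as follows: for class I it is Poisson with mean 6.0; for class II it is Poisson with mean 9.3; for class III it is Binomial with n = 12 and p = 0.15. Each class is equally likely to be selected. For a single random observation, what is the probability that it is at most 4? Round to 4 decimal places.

0.4356

Conditional on each class, P(X ≤ 4): I: 0.285057; II: 0.0456475; III: 0.976078.
By total probability, P(X ≤ 4) = 0.333333·0.285057 + 0.333333·0.0456475 + 0.333333·0.976078 = 0.435594.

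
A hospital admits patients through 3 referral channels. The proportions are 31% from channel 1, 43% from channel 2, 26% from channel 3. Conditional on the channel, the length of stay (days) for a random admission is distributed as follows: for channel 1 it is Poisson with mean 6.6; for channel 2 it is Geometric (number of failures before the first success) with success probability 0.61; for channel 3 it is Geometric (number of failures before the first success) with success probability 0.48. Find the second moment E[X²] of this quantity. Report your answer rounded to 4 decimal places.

17.0680

For each component E[X²] = Var + (mean)², giving 1: 50.16; 2: 1.45687; 3: 3.43056.
Overall E[X²] = 0.31·50.16 + 0.43·1.45687 + 0.26·3.43056 = 17.068.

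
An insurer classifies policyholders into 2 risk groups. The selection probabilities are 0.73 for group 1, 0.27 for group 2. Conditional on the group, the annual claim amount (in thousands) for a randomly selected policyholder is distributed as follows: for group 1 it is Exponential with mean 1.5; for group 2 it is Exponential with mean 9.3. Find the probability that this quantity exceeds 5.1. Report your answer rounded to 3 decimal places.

0.180

Conditional on each group, P(X > 5.1): 1: 0.0333733; 2: 0.577881.
By total probability, P(X > 5.1) = 0.73·0.0333733 + 0.27·0.577881 = 0.18039.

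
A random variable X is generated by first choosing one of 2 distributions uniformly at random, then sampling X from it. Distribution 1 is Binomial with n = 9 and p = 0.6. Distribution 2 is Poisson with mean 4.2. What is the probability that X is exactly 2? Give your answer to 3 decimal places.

Conditional on each component, P(X = 2): 1: 0.0212337; 2: 0.132261.
By total probability, P(X = 2) = 0.5·0.0212337 + 0.5·0.132261 = 0.0767473.

0.077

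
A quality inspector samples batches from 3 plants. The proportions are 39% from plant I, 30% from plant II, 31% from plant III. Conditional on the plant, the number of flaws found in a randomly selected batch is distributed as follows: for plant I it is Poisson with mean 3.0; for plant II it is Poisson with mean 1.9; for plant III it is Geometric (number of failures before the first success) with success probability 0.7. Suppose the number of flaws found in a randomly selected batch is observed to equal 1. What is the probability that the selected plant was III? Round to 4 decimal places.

Likelihoods P(X=1 | ·): I: 0.149361; II: 0.28418; III: 0.21.
Posterior ∝ prior × likelihood. Numerator for III: 0.31·0.21 = 0.0651.
Normalizing constant: 0.39·0.149361 + 0.3·0.28418 + 0.31·0.21 = 0.208605.
P(III | observation) = 0.0651 / 0.208605 = 0.312073.

0.3121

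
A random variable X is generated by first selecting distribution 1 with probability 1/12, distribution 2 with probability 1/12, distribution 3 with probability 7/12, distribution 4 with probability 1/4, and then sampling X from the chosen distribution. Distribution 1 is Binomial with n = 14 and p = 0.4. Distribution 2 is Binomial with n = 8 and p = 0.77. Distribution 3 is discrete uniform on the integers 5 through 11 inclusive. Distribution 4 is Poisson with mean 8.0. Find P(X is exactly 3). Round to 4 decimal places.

0.0156

Conditional on each component, P(X = 3): 1: 0.0845172; 2: 0.0164551; 3: 0; 4: 0.0286261.
By total probability, P(X = 3) = 0.0833333·0.0845172 + 0.0833333·0.0164551 + 0.583333·0 + 0.25·0.0286261 = 0.0155709.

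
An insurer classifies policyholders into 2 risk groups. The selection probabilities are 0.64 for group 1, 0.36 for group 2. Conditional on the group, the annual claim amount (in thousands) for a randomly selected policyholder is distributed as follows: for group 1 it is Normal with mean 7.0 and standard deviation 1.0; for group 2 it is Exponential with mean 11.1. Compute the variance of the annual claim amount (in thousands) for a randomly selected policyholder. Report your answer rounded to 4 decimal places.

Per component, 1: μ=7, E[X²]=50; 2: μ=11.1, E[X²]=246.42.
E[X] = 0.64·7 + 0.36·11.1 = 8.476.
E[X²] = 0.64·50 + 0.36·246.42 = 120.711.
Var(X) = E[X²] − (E[X])² = 120.711 − 71.8426 = 48.8686.

48.8686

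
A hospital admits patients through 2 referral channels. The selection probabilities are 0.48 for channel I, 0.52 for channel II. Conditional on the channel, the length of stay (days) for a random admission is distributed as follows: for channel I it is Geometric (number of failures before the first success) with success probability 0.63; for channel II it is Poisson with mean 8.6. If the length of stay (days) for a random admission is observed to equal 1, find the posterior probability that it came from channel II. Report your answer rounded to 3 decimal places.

Likelihoods P(X=1 | ·): I: 0.2331; II: 0.00158331.
Posterior ∝ prior × likelihood. Numerator for II: 0.52·0.00158331 = 0.000823321.
Normalizing constant: 0.48·0.2331 + 0.52·0.00158331 = 0.112711.
P(II | observation) = 0.000823321 / 0.112711 = 0.00730469.

0.007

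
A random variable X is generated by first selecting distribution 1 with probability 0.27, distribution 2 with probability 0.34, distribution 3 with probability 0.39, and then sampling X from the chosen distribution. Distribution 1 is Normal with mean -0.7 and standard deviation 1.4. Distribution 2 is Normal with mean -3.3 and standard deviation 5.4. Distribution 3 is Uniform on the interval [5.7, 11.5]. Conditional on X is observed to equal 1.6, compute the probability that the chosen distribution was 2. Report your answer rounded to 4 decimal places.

Likelihoods f(1.6 | ·): 1: 0.0739105; 2: 0.0489463; 3: 0.
Posterior ∝ prior × likelihood. Numerator for 2: 0.34·0.0489463 = 0.0166417.
Normalizing constant: 0.27·0.0739105 + 0.34·0.0489463 + 0.39·0 = 0.0365976.
P(2 | observation) = 0.0166417 / 0.0365976 = 0.454723.

0.4547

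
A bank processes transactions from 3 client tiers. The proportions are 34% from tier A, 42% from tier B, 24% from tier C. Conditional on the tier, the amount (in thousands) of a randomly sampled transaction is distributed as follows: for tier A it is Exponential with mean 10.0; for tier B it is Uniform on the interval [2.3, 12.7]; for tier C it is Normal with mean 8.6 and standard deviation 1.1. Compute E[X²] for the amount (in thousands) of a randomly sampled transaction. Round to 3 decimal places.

113.451

For each component E[X²] = Var + (mean)², giving A: 200; B: 65.2633; C: 75.17.
Overall E[X²] = 0.34·200 + 0.42·65.2633 + 0.24·75.17 = 113.451.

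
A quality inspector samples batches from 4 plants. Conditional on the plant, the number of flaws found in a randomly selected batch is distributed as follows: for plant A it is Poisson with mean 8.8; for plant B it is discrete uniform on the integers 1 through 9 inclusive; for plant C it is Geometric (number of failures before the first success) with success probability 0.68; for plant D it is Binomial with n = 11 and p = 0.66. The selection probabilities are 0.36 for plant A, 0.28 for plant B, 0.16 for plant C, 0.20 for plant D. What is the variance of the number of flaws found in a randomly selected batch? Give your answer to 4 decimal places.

Per component, A: μ=8.8, E[X²]=86.24; B: μ=5, E[X²]=31.6667; C: μ=0.470588, E[X²]=0.913495; D: μ=7.26, E[X²]=55.176.
E[X] = 0.36·8.8 + 0.28·5 + 0.16·0.470588 + 0.2·7.26 = 6.09529.
E[X²] = 0.36·86.24 + 0.28·31.6667 + 0.16·0.913495 + 0.2·55.176 = 51.0944.
Var(X) = E[X²] − (E[X])² = 51.0944 − 37.1526 = 13.9418.

13.9418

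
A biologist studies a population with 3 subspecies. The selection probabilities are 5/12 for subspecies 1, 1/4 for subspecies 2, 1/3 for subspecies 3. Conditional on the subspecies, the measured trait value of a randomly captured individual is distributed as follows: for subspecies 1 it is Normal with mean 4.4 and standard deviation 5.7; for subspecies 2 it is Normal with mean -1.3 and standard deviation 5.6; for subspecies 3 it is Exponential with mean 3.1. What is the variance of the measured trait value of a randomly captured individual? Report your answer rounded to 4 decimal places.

29.8133

Per component, 1: μ=4.4, E[X²]=51.85; 2: μ=-1.3, E[X²]=33.05; 3: μ=3.1, E[X²]=19.22.
E[X] = 0.416667·4.4 + 0.25·-1.3 + 0.333333·3.1 = 2.54167.
E[X²] = 0.416667·51.85 + 0.25·33.05 + 0.333333·19.22 = 36.2733.
Var(X) = E[X²] − (E[X])² = 36.2733 − 6.46007 = 29.8133.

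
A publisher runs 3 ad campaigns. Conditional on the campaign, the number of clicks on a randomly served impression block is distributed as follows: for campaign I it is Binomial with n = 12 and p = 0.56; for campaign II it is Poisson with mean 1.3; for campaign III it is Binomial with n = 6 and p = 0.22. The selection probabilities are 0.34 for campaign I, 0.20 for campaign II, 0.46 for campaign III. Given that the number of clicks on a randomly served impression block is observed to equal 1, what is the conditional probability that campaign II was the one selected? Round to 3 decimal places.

0.288

Likelihoods P(X=1 | ·): I: 0.000804172; II: 0.354291; III: 0.381107.
Posterior ∝ prior × likelihood. Numerator for II: 0.2·0.354291 = 0.0708583.
Normalizing constant: 0.34·0.000804172 + 0.2·0.354291 + 0.46·0.381107 = 0.246441.
P(II | observation) = 0.0708583 / 0.246441 = 0.287526.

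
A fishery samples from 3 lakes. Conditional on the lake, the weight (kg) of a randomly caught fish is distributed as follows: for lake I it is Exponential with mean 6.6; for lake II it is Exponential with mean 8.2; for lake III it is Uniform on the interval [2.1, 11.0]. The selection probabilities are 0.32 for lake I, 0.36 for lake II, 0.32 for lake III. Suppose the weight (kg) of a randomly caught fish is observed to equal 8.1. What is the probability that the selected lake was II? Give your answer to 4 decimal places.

Likelihoods f(8.1 | ·): I: 0.0444077; II: 0.0454138; III: 0.11236.
Posterior ∝ prior × likelihood. Numerator for II: 0.36·0.0454138 = 0.016349.
Normalizing constant: 0.32·0.0444077 + 0.36·0.0454138 + 0.32·0.11236 = 0.0665145.
P(II | observation) = 0.016349 / 0.0665145 = 0.245796.

0.2458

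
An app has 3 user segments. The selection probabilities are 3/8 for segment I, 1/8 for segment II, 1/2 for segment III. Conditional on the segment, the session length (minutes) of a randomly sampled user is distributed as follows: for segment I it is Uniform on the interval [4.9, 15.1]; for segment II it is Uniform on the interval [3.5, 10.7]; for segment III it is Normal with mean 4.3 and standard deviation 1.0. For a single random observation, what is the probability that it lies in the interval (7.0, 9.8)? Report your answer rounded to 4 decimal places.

Conditional on each segment, P(7.0 < X < 9.8): I: 0.27451; II: 0.388889; III: 0.00346695.
By total probability, P(7.0 < X < 9.8) = 0.375·0.27451 + 0.125·0.388889 + 0.5·0.00346695 = 0.153286.

0.1533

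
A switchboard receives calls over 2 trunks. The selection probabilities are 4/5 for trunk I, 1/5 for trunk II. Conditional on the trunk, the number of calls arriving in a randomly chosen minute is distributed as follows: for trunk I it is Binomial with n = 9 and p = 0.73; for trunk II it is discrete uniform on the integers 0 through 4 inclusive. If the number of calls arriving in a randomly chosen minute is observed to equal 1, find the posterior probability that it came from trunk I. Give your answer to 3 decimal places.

Likelihoods P(X=1 | ·): I: 0.000185556; II: 0.2.
Posterior ∝ prior × likelihood. Numerator for I: 0.8·0.000185556 = 0.000148445.
Normalizing constant: 0.8·0.000185556 + 0.2·0.2 = 0.0401484.
P(I | observation) = 0.000148445 / 0.0401484 = 0.0036974.

0.004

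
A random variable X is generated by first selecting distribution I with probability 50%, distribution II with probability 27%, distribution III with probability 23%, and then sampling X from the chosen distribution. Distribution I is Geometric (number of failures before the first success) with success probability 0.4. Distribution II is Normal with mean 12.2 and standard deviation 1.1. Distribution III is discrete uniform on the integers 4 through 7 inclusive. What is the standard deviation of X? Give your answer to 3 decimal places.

4.751

Per component, I: μ=1.5, E[X²]=6; II: μ=12.2, E[X²]=150.05; III: μ=5.5, E[X²]=31.5.
E[X] = 0.5·1.5 + 0.27·12.2 + 0.23·5.5 = 5.309.
E[X²] = 0.5·6 + 0.27·150.05 + 0.23·31.5 = 50.7585.
Var(X) = E[X²] − (E[X])² = 50.7585 − 28.1855 = 22.573.
SD(X) = √22.573 = 4.75111.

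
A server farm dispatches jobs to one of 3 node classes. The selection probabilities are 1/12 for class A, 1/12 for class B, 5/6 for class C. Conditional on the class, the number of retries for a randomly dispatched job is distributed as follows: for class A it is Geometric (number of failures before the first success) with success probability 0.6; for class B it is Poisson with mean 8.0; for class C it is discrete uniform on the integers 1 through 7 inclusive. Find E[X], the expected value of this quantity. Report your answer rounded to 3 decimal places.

4.056

Component means — A: 0.666667; B: 8; C: 4.
E[X] = 0.0833333·0.666667 + 0.0833333·8 + 0.833333·4 = 4.05556.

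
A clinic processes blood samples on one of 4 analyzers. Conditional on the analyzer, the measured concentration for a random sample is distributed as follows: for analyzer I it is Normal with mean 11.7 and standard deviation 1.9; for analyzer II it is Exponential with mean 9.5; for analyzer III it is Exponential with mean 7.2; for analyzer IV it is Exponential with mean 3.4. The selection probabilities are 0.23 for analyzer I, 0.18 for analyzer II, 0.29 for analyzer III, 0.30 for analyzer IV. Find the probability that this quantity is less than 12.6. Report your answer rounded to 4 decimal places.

Conditional on each analyzer, P(X < 12.6): I: 0.682137; II: 0.734547; III: 0.826226; IV: 0.975421.
By total probability, P(X < 12.6) = 0.23·0.682137 + 0.18·0.734547 + 0.29·0.826226 + 0.3·0.975421 = 0.821342.

0.8213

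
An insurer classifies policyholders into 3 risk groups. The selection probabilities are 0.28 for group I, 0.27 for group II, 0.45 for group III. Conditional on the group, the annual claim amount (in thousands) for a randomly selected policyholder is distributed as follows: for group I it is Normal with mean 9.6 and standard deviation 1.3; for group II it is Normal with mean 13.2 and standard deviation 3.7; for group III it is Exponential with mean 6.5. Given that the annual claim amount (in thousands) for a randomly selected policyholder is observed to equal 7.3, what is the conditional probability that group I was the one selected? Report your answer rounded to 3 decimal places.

0.369

Likelihoods f(7.3 | ·): I: 0.064159; II: 0.0302386; III: 0.0500427.
Posterior ∝ prior × likelihood. Numerator for I: 0.28·0.064159 = 0.0179645.
Normalizing constant: 0.28·0.064159 + 0.27·0.0302386 + 0.45·0.0500427 = 0.0486481.
P(I | observation) = 0.0179645 / 0.0486481 = 0.369274.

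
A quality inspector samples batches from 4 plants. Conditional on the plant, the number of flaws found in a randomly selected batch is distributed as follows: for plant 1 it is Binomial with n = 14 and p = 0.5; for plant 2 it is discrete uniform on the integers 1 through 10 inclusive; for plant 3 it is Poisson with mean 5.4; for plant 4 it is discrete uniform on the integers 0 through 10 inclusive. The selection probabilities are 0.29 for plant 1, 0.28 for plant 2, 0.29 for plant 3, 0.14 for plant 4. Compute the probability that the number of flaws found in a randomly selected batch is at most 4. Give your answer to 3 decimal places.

Conditional on each plant, P(X ≤ 4): 1: 0.0897827; 2: 0.4; 3: 0.373311; 4: 0.454545.
By total probability, P(X ≤ 4) = 0.29·0.0897827 + 0.28·0.4 + 0.29·0.373311 + 0.14·0.454545 = 0.309933.

0.310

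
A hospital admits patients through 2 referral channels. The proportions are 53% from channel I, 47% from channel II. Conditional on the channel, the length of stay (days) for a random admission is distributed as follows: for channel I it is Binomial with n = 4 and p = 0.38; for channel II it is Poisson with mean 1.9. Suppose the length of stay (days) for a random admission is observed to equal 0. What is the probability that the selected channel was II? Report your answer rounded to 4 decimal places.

Likelihoods P(X=0 | ·): I: 0.147763; II: 0.149569.
Posterior ∝ prior × likelihood. Numerator for II: 0.47·0.149569 = 0.0702973.
Normalizing constant: 0.53·0.147763 + 0.47·0.149569 = 0.148612.
P(II | observation) = 0.0702973 / 0.148612 = 0.473026.

0.4730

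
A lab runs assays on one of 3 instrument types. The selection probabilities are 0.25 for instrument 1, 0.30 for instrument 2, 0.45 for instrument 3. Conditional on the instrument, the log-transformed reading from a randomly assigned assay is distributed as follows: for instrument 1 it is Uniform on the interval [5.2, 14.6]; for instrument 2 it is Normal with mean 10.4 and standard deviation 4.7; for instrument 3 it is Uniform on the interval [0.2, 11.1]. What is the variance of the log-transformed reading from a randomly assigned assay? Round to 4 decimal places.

18.0199

Per component, 1: μ=9.9, E[X²]=105.373; 2: μ=10.4, E[X²]=130.25; 3: μ=5.65, E[X²]=41.8233.
E[X] = 0.25·9.9 + 0.3·10.4 + 0.45·5.65 = 8.1375.
E[X²] = 0.25·105.373 + 0.3·130.25 + 0.45·41.8233 = 84.2388.
Var(X) = E[X²] − (E[X])² = 84.2388 − 66.2189 = 18.0199.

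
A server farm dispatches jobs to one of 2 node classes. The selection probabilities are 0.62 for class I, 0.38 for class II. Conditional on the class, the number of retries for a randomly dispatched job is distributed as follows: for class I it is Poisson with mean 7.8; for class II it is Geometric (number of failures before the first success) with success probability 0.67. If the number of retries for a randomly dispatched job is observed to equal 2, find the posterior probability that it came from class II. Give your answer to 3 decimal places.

Likelihoods P(X=2 | ·): I: 0.0124641; II: 0.072963.
Posterior ∝ prior × likelihood. Numerator for II: 0.38·0.072963 = 0.0277259.
Normalizing constant: 0.62·0.0124641 + 0.38·0.072963 = 0.0354537.
P(II | observation) = 0.0277259 / 0.0354537 = 0.782032.

0.782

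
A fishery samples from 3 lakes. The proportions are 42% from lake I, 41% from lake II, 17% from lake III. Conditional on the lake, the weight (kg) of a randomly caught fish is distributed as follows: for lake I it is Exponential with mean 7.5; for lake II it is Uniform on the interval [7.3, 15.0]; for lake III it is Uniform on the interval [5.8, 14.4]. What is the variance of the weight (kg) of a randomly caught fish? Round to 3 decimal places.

29.552

Per component, I: μ=7.5, E[X²]=112.5; II: μ=11.15, E[X²]=129.263; III: μ=10.1, E[X²]=108.173.
E[X] = 0.42·7.5 + 0.41·11.15 + 0.17·10.1 = 9.4385.
E[X²] = 0.42·112.5 + 0.41·129.263 + 0.17·108.173 = 118.637.
Var(X) = E[X²] − (E[X])² = 118.637 − 89.0853 = 29.5522.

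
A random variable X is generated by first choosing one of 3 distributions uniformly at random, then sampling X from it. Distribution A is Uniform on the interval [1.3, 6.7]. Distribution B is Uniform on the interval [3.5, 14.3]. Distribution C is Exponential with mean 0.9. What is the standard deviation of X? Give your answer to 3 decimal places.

3.894

Per component, A: μ=4, E[X²]=18.43; B: μ=8.9, E[X²]=88.93; C: μ=0.9, E[X²]=1.62.
E[X] = 0.333333·4 + 0.333333·8.9 + 0.333333·0.9 = 4.6.
E[X²] = 0.333333·18.43 + 0.333333·88.93 + 0.333333·1.62 = 36.3267.
Var(X) = E[X²] − (E[X])² = 36.3267 − 21.16 = 15.1667.
SD(X) = √15.1667 = 3.89444.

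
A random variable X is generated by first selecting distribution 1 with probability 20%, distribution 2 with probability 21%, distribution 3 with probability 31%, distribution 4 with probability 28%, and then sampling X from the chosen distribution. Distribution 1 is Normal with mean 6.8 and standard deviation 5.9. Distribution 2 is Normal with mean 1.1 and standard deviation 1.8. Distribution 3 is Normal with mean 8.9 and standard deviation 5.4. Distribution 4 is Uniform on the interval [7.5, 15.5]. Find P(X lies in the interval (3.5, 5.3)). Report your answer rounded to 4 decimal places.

0.0685

Conditional on each component, P(3.5 < X < 5.3): 1: 0.111685; 2: 0.0813959; 3: 0.0938373; 4: 0.
By total probability, P(3.5 < X < 5.3) = 0.2·0.111685 + 0.21·0.0813959 + 0.31·0.0938373 + 0.28·0 = 0.0685197.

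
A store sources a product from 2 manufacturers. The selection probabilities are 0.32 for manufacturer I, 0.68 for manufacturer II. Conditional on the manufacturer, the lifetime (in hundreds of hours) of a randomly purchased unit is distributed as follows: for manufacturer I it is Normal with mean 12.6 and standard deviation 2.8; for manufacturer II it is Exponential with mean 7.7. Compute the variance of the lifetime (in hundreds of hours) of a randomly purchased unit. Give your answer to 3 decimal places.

48.051

Per component, I: μ=12.6, E[X²]=166.6; II: μ=7.7, E[X²]=118.58.
E[X] = 0.32·12.6 + 0.68·7.7 = 9.268.
E[X²] = 0.32·166.6 + 0.68·118.58 = 133.946.
Var(X) = E[X²] − (E[X])² = 133.946 − 85.8958 = 48.0506.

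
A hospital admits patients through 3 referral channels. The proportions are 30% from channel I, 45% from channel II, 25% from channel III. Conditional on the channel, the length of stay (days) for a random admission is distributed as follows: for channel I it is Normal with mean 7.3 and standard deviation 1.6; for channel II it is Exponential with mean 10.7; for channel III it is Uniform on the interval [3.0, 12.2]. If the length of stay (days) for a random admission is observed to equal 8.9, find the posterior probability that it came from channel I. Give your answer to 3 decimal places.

Likelihoods f(8.9 | ·): I: 0.151232; II: 0.04068; III: 0.108696.
Posterior ∝ prior × likelihood. Numerator for I: 0.3·0.151232 = 0.0453695.
Normalizing constant: 0.3·0.151232 + 0.45·0.04068 + 0.25·0.108696 = 0.0908494.
P(I | observation) = 0.0453695 / 0.0908494 = 0.499392.

0.499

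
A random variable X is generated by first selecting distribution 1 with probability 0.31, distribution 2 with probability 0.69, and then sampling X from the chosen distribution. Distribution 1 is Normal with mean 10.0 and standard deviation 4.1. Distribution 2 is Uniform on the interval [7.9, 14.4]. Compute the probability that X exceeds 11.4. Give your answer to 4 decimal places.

0.4320

Conditional on each component, P(X > 11.4): 1: 0.366377; 2: 0.461538.
By total probability, P(X > 11.4) = 0.31·0.366377 + 0.69·0.461538 = 0.432039.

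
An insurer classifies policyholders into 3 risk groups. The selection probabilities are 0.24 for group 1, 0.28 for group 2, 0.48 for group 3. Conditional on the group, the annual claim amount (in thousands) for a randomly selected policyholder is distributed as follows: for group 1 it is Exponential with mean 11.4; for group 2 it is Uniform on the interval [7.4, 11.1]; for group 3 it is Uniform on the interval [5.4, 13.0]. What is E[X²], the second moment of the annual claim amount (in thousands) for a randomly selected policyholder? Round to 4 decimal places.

129.5953

For each component E[X²] = Var + (mean)², giving 1: 259.92; 2: 86.7033; 3: 89.4533.
Overall E[X²] = 0.24·259.92 + 0.28·86.7033 + 0.48·89.4533 = 129.595.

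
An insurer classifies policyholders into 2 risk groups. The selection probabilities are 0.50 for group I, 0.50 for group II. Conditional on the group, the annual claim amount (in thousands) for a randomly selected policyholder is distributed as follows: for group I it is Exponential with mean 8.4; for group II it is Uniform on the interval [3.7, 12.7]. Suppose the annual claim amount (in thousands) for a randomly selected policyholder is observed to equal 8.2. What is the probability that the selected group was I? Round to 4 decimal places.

Likelihoods f(8.2 | ·): I: 0.0448504; II: 0.111111.
Posterior ∝ prior × likelihood. Numerator for I: 0.5·0.0448504 = 0.0224252.
Normalizing constant: 0.5·0.0448504 + 0.5·0.111111 = 0.0779808.
P(I | observation) = 0.0224252 / 0.0779808 = 0.287574.

0.2876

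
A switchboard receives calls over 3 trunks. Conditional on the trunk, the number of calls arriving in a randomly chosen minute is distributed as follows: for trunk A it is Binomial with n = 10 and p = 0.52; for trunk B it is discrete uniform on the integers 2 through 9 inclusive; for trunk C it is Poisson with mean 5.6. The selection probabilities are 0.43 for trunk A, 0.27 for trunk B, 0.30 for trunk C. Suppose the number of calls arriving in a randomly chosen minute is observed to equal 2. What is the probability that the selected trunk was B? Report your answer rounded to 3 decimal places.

0.512

Likelihoods P(X=2 | ·): A: 0.0342885; B: 0.125; C: 0.0579825.
Posterior ∝ prior × likelihood. Numerator for B: 0.27·0.125 = 0.03375.
Normalizing constant: 0.43·0.0342885 + 0.27·0.125 + 0.3·0.0579825 = 0.0658888.
P(B | observation) = 0.03375 / 0.0658888 = 0.512226.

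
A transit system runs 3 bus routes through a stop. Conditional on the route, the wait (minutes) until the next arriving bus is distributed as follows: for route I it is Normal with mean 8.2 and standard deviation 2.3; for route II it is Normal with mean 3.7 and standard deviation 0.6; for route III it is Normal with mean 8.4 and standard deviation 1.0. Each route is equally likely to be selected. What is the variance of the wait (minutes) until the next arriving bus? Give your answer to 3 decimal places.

6.926

Per component, I: μ=8.2, E[X²]=72.53; II: μ=3.7, E[X²]=14.05; III: μ=8.4, E[X²]=71.56.
E[X] = 0.333333·8.2 + 0.333333·3.7 + 0.333333·8.4 = 6.76667.
E[X²] = 0.333333·72.53 + 0.333333·14.05 + 0.333333·71.56 = 52.7133.
Var(X) = E[X²] − (E[X])² = 52.7133 − 45.7878 = 6.92556.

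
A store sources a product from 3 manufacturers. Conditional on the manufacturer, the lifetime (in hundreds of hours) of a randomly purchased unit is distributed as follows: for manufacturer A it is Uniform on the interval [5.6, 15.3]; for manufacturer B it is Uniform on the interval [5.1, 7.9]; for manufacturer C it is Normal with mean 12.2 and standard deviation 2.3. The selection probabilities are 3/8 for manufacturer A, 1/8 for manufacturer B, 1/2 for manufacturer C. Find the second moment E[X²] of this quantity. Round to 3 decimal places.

For each component E[X²] = Var + (mean)², giving A: 117.043; B: 42.9033; C: 154.13.
Overall E[X²] = 0.375·117.043 + 0.125·42.9033 + 0.5·154.13 = 126.319.

126.319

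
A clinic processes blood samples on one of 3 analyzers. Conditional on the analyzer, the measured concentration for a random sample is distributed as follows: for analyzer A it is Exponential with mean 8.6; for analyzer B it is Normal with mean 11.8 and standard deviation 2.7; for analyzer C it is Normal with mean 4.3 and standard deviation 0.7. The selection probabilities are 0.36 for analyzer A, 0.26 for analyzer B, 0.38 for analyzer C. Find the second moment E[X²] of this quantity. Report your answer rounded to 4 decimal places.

98.5614

For each component E[X²] = Var + (mean)², giving A: 147.92; B: 146.53; C: 18.98.
Overall E[X²] = 0.36·147.92 + 0.26·146.53 + 0.38·18.98 = 98.5614.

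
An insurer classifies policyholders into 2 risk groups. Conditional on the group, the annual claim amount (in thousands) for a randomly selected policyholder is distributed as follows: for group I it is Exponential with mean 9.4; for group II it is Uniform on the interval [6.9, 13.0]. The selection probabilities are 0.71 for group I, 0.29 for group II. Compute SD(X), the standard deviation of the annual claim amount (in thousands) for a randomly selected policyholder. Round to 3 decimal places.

Per component, I: μ=9.4, E[X²]=176.72; II: μ=9.95, E[X²]=102.103.
E[X] = 0.71·9.4 + 0.29·9.95 = 9.5595.
E[X²] = 0.71·176.72 + 0.29·102.103 = 155.081.
Var(X) = E[X²] − (E[X])² = 155.081 − 91.384 = 63.6971.
SD(X) = √63.6971 = 7.98105.

7.981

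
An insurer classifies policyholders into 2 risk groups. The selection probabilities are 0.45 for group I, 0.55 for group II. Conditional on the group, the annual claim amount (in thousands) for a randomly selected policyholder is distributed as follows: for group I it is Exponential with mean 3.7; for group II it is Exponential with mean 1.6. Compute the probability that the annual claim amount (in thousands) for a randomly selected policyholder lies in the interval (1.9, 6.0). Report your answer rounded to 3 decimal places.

Conditional on each group, P(1.9 < X < 6.0): I: 0.400811; II: 0.281465.
By total probability, P(1.9 < X < 6.0) = 0.45·0.400811 + 0.55·0.281465 = 0.335171.

0.335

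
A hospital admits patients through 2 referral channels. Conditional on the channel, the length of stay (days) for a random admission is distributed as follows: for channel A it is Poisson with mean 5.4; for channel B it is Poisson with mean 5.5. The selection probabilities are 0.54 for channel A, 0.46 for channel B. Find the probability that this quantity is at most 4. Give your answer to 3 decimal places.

Conditional on each channel, P(X ≤ 4): A: 0.373311; B: 0.357518.
By total probability, P(X ≤ 4) = 0.54·0.373311 + 0.46·0.357518 = 0.366046.

0.366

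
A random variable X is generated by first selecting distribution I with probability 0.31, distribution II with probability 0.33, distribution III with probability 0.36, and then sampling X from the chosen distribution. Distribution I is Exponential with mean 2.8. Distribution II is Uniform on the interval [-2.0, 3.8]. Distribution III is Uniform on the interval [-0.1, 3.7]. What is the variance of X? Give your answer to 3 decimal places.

4.366

Per component, I: μ=2.8, E[X²]=15.68; II: μ=0.9, E[X²]=3.61333; III: μ=1.8, E[X²]=4.44333.
E[X] = 0.31·2.8 + 0.33·0.9 + 0.36·1.8 = 1.813.
E[X²] = 0.31·15.68 + 0.33·3.61333 + 0.36·4.44333 = 7.6528.
Var(X) = E[X²] − (E[X])² = 7.6528 − 3.28697 = 4.36583.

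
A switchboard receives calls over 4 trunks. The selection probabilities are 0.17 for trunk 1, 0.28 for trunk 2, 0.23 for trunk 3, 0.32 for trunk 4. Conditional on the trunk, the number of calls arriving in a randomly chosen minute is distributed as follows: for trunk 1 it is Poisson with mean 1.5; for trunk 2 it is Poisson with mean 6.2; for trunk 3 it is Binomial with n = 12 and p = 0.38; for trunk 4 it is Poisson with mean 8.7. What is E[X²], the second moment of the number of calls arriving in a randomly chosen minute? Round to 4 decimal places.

For each component E[X²] = Var + (mean)², giving 1: 3.75; 2: 44.64; 3: 23.6208; 4: 84.39.
Overall E[X²] = 0.17·3.75 + 0.28·44.64 + 0.23·23.6208 + 0.32·84.39 = 45.5743.

45.5743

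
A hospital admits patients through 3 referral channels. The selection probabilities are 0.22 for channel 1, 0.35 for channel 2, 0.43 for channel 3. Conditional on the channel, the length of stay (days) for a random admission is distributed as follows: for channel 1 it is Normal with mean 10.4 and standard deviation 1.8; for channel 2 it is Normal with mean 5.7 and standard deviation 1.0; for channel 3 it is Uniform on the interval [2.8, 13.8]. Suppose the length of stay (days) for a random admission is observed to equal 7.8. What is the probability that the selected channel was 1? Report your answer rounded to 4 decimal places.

Likelihoods f(7.8 | ·): 1: 0.0780867; 2: 0.0439836; 3: 0.0909091.
Posterior ∝ prior × likelihood. Numerator for 1: 0.22·0.0780867 = 0.0171791.
Normalizing constant: 0.22·0.0780867 + 0.35·0.0439836 + 0.43·0.0909091 = 0.0716642.
P(1 | observation) = 0.0171791 / 0.0716642 = 0.239716.

0.2397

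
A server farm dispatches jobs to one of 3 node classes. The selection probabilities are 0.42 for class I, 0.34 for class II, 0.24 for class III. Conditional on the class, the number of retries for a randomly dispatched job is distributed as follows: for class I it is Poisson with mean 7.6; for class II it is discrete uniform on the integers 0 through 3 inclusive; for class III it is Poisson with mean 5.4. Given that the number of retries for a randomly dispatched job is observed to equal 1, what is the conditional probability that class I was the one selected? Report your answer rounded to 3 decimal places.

Likelihoods P(X=1 | ·): I: 0.00380343; II: 0.25; III: 0.0243895.
Posterior ∝ prior × likelihood. Numerator for I: 0.42·0.00380343 = 0.00159744.
Normalizing constant: 0.42·0.00380343 + 0.34·0.25 + 0.24·0.0243895 = 0.0924509.
P(I | observation) = 0.00159744 / 0.0924509 = 0.0172788.

0.017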